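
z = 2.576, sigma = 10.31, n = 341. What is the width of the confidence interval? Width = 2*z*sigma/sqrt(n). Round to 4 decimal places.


width = 2*z*sigma/sqrt(n)
2*z*sigma = 2 * 2.576 * 10.31 = 53.11712
sqrt(341) ≈ 18.466185
width = 53.11712 / 18.466185 ≈ 2.876453

2.8765


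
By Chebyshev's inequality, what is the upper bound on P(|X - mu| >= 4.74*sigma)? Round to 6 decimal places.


P <= 1/k^2
k^2 = 4.74^2 = 22.4676
1/k^2 = 1 / 22.4676 ≈ 0.04450854

0.044509


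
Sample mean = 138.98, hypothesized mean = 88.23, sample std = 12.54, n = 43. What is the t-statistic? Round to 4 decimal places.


t = (xbar - mu0) / (s/sqrt(n))
xbar - mu0 = 138.98 - 88.23 = 50.75
sqrt(43) ≈ 6.55743852
s/sqrt(n) = 12.54 / 6.55743852 ≈ 1.91233207
t = 50.75 / 1.91233207 ≈ 26.538278

26.5383


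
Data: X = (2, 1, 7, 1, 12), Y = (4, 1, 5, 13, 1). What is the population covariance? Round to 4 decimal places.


Cov = (1/n)*sum((xi-xbar)(yi-ybar))
n = 5, xbar = 23/5 = 4.6, ybar = 24/5 = 4.8
sum((xi-xbar)(yi-ybar)) = -41.4
Cov = -41.4 / 5 = -8.28

-8.2800


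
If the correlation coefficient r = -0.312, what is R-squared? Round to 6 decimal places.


R^2 = r^2 = (-0.312)^2 = 0.097344

0.097344


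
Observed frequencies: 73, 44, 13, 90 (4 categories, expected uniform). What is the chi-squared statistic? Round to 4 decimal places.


chi2 = sum((O-E)^2/E), E = total/4
total = 220, E = 220/4 = 55
(73 - 55)^2 / 55 = 324 / 55 = 324/55 ≈ 5.890909
(44 - 55)^2 / 55 = 121 / 55 = 2.2
(13 - 55)^2 / 55 = 1764 / 55 = 1764/55 ≈ 32.072727
(90 - 55)^2 / 55 = 1225 / 55 = 245/11 ≈ 22.272727
chi2 = 3434/55 ≈ 62.436364

62.4364


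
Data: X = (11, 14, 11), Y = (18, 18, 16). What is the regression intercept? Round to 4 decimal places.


a = ybar - b*xbar, where b = sum((xi-xbar)(yi-ybar)) / sum((xi-xbar)^2)
n = 3, xbar = 36/3 = 12, ybar = 52/3 ≈ 17.333333
Sxy = sum((xi-xbar)(yi-ybar)) = 2
Sxx = sum((xi-xbar)^2) = 6
b = Sxy / Sxx = 1/3 ≈ 0.333333
a = 17.333333 - 0.333333 * 12 = 40/3 ≈ 13.333333

13.3333


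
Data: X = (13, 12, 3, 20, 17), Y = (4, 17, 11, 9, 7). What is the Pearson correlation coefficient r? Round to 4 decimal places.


r = sum((xi-xbar)(yi-ybar)) / sqrt(sum((xi-xbar)^2) * sum((yi-ybar)^2))
n = 5, xbar = 65/5 = 13, ybar = 48/5 = 9.6
Sxy = sum((xi-xbar)(yi-ybar)) = -36
Sxx = sum((xi-xbar)^2) = 166
Syy = sum((yi-ybar)^2) = 95.2
sqrt(Sxx*Syy) ≈ 125.710779
r = Sxy / sqrt(Sxx*Syy) = -36 / 125.710779 ≈ -0.286372

-0.2864


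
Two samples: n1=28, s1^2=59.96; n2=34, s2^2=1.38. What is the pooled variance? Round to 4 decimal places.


sp^2 = ((n1-1)*s1^2 + (n2-1)*s2^2)/(n1+n2-2)
(n1-1)*s1^2 = 27 * 59.96 = 1618.92
(n2-1)*s2^2 = 33 * 1.38 = 45.54
numerator = 1618.92 + 45.54 = 1664.46
n1+n2-2 = 60
sp^2 = 1664.46 / 60 = 27.741

27.7410


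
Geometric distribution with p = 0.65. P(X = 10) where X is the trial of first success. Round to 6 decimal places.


P = (1-p)^(k-1) * p
(1-p)^(k-1) = 0.35^9 ≈ 0.00007881564
P = 0.00007881564 * 0.65 ≈ 0.00005123017

0.000051


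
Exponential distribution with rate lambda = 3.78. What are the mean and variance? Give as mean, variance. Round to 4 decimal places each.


mean = 1/lam, var = 1/lam^2
mean = 1 / 3.78 = 50/189 ≈ 0.264550
lam^2 = 3.78^2 = 14.2884
var = 1 / 14.2884 ≈ 0.069987

0.2646, 0.0700


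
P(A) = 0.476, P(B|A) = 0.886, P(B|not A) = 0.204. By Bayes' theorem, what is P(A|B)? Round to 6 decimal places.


P(A|B) = P(B|A)*P(A) / P(B), P(B) = P(B|A)*P(A) + P(B|not A)*P(not A)
P(B|A)*P(A) = 0.886 * 0.476 = 0.421736
P(B|not A)*P(not A) = 0.204 * 0.524 = 0.106896
P(B) = 0.421736 + 0.106896 = 0.528632
P(A|B) = 0.421736 / 0.528632 = 3101/3887 ≈ 0.79778750

0.797787


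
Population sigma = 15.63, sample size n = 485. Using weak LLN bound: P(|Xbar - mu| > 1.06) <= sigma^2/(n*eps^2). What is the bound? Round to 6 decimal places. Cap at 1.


bound = min(1, sigma^2/(n*eps^2))
sigma^2 = 15.63^2 = 244.2969
n*eps^2 = 485 * 1.06^2 = 485 * 1.1236 = 544.946
sigma^2/(n*eps^2) = 244.2969 / 544.946 ≈ 0.44829561

0.448296


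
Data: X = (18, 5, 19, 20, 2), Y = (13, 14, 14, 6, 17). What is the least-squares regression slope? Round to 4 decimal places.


b = sum((xi-xbar)(yi-ybar)) / sum((xi-xbar)^2)
n = 5, xbar = 64/5 = 12.8, ybar = 64/5 = 12.8
Sxy = sum((xi-xbar)(yi-ybar)) = -95.2
Sxx = sum((xi-xbar)^2) = 294.8
b = Sxy / Sxx = -238/737 ≈ -0.322931

-0.3229


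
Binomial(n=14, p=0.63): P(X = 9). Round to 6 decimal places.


P = C(n,k) * p^k * (1-p)^(n-k)
C(14,9) = 2002
p^k = 0.63^9 ≈ 0.01563381
(1-p)^(n-k) = 0.37^5 ≈ 0.006934396
P = 2002 * 0.01563381 * 0.006934396 ≈ 0.217039

0.217039


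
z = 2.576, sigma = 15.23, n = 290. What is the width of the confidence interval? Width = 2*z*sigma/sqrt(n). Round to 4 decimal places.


width = 2*z*sigma/sqrt(n)
2*z*sigma = 2 * 2.576 * 15.23 = 78.46496
sqrt(290) ≈ 17.029386
width = 78.46496 / 17.029386 ≈ 4.607621

4.6076


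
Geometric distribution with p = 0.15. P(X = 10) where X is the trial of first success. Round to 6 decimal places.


P = (1-p)^(k-1) * p
(1-p)^(k-1) = 0.85^9 ≈ 0.2316169
P = 0.2316169 * 0.15 ≈ 0.03474254

0.034743


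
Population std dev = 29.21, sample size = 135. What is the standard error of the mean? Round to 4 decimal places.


SE = sigma / sqrt(n)
sqrt(135) ≈ 11.618950
SE = 29.21 / 11.618950 ≈ 2.513997

2.5140


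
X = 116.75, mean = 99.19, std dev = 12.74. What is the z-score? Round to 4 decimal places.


z = (X - mu) / sigma
X - mu = 116.75 - 99.19 = 17.56
z = 17.56 / 12.74 = 878/637 ≈ 1.378336

1.3783


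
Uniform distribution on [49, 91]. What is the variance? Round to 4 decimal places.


Var = (b-a)^2 / 12
(b-a)^2 = (91 - 49)^2 = 1764
Var = 1764/12 = 147

147.0000


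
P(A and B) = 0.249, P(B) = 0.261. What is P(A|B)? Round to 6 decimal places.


P(A|B) = P(A and B) / P(B) = 0.249 / 0.261 = 83/87 ≈ 0.95402299

0.954023


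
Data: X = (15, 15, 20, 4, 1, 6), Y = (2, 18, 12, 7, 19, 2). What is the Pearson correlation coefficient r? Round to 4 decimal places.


r = sum((xi-xbar)(yi-ybar)) / sqrt(sum((xi-xbar)^2) * sum((yi-ybar)^2))
n = 6, xbar = 61/6 ≈ 10.166667, ybar = 60/6 = 10
Sxy = sum((xi-xbar)(yi-ybar)) = -11
Sxx = sum((xi-xbar)^2) = 1697/6 ≈ 282.833333
Syy = sum((yi-ybar)^2) = 286
sqrt(Sxx*Syy) ≈ 284.412259
r = Sxy / sqrt(Sxx*Syy) = -11 / 284.412259 ≈ -0.038676

-0.0387


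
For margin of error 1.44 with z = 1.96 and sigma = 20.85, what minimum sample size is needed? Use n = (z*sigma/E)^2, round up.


z*sigma/E = 1.96 * 20.85 / 1.44 = 6811/240 ≈ 28.379167
(z*sigma/E)^2 ≈ 805.377101
round up: n = 806

806


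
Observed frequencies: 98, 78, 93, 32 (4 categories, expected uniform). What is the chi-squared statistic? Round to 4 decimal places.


chi2 = sum((O-E)^2/E), E = total/4
total = 301, E = 301/4 = 75.25
(98 - 75.25)^2 / 75.25 = 517.5625 / 75.25 = 1183/172 ≈ 6.877907
(78 - 75.25)^2 / 75.25 = 7.5625 / 75.25 = 121/1204 ≈ 0.100498
(93 - 75.25)^2 / 75.25 = 315.0625 / 75.25 = 5041/1204 ≈ 4.186877
(32 - 75.25)^2 / 75.25 = 1870.5625 / 75.25 = 29929/1204 ≈ 24.857973
chi2 = 1549/43 ≈ 36.023256

36.0233


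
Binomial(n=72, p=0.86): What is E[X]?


E[X] = n*p = 72 * 0.86 = 61.92

61.92


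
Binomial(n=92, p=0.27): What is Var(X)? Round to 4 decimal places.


Var = n*p*(1-p) = 92 * 0.27 * 0.73 = 18.1332

18.1332


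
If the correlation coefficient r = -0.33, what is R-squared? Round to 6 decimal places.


R^2 = r^2 = (-0.33)^2 = 0.1089

0.108900


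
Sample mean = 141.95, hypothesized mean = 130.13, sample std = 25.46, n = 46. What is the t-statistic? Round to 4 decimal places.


t = (xbar - mu0) / (s/sqrt(n))
xbar - mu0 = 141.95 - 130.13 = 11.82
sqrt(46) ≈ 6.78232998
s/sqrt(n) = 25.46 / 6.78232998 ≈ 3.75387220
t = 11.82 / 3.75387220 ≈ 3.148749

3.1487


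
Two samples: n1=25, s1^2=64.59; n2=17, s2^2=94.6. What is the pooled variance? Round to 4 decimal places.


sp^2 = ((n1-1)*s1^2 + (n2-1)*s2^2)/(n1+n2-2)
(n1-1)*s1^2 = 24 * 64.59 = 1550.16
(n2-1)*s2^2 = 16 * 94.6 = 1513.6
numerator = 1550.16 + 1513.6 = 3063.76
n1+n2-2 = 40
sp^2 = 3063.76 / 40 = 76.594

76.5940


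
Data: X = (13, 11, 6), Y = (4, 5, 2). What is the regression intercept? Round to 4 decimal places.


a = ybar - b*xbar, where b = sum((xi-xbar)(yi-ybar)) / sum((xi-xbar)^2)
n = 3, xbar = 30/3 = 10, ybar = 11/3 ≈ 3.666667
Sxy = sum((xi-xbar)(yi-ybar)) = 9
Sxx = sum((xi-xbar)^2) = 26
b = Sxy / Sxx = 9/26 ≈ 0.346154
a = 3.666667 - 0.346154 * 10 = 8/39 ≈ 0.205128

0.2051


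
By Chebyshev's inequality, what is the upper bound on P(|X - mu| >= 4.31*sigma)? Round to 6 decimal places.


P <= 1/k^2
k^2 = 4.31^2 = 18.5761
1/k^2 = 1 / 18.5761 ≈ 0.05383261

0.053833


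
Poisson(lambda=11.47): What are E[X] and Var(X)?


E[X] = Var(X) = lambda = 11.47

11.47, 11.47


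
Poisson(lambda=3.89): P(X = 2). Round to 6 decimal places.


P = e^(-lam) * lam^k / k!
e^(-3.89) ≈ 0.02044535
lam^k = 3.89^2 = 15.1321
k! = 2! = 2
P = 0.02044535 * 15.1321 / 2 ≈ 0.154691

0.154691


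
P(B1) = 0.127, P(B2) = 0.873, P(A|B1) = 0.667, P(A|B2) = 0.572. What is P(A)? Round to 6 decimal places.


P(A) = P(A|B1)*P(B1) + P(A|B2)*P(B2)
P(A|B1)*P(B1) = 0.667 * 0.127 = 0.084709
P(A|B2)*P(B2) = 0.572 * 0.873 = 0.499356
P(A) = 0.084709 + 0.499356 = 0.584065

0.584065


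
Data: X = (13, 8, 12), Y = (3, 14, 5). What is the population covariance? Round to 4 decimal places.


Cov = (1/n)*sum((xi-xbar)(yi-ybar))
n = 3, xbar = 33/3 = 11, ybar = 22/3 ≈ 7.333333
sum((xi-xbar)(yi-ybar)) = -31
Cov = -31 / 3 = -31/3 ≈ -10.333333

-10.3333


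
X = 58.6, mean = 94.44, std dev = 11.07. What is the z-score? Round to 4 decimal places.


z = (X - mu) / sigma
X - mu = 58.6 - 94.44 = -35.84
z = -35.84 / 11.07 = -3584/1107 ≈ -3.237579

-3.2376


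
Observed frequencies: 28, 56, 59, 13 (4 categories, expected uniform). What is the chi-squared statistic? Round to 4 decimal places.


chi2 = sum((O-E)^2/E), E = total/4
total = 156, E = 156/4 = 39
(28 - 39)^2 / 39 = 121 / 39 = 121/39 ≈ 3.102564
(56 - 39)^2 / 39 = 289 / 39 = 289/39 ≈ 7.410256
(59 - 39)^2 / 39 = 400 / 39 = 400/39 ≈ 10.256410
(13 - 39)^2 / 39 = 676 / 39 = 52/3 ≈ 17.333333
chi2 = 1486/39 ≈ 38.102564

38.1026


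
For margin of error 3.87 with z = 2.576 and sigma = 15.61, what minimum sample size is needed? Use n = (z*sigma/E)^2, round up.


z*sigma/E = 2.576 * 15.61 / 3.87 ≈ 10.390532
(z*sigma/E)^2 ≈ 107.963161
round up: n = 108

108


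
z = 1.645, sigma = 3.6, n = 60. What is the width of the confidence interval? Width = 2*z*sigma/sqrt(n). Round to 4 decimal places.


width = 2*z*sigma/sqrt(n)
2*z*sigma = 2 * 1.645 * 3.6 = 11.844
sqrt(60) ≈ 7.745967
width = 11.844 / 7.745967 ≈ 1.529054

1.5291


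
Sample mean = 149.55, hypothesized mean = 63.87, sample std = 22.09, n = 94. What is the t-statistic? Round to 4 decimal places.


t = (xbar - mu0) / (s/sqrt(n))
xbar - mu0 = 149.55 - 63.87 = 85.68
sqrt(94) ≈ 9.69535971
s/sqrt(n) = 22.09 / 9.69535971 ≈ 2.27840953
t = 85.68 / 2.27840953 ≈ 37.605180

37.6052


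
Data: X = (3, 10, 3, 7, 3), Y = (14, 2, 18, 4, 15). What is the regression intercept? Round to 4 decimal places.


a = ybar - b*xbar, where b = sum((xi-xbar)(yi-ybar)) / sum((xi-xbar)^2)
n = 5, xbar = 26/5 = 5.2, ybar = 53/5 = 10.6
Sxy = sum((xi-xbar)(yi-ybar)) = -86.6
Sxx = sum((xi-xbar)^2) = 40.8
b = Sxy / Sxx = -433/204 ≈ -2.122549
a = 10.6 - (-2.122549) * 5.2 = 2207/102 ≈ 21.637255

21.6373


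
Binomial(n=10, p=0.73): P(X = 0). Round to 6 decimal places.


P = C(n,k) * p^k * (1-p)^(n-k)
C(10,0) = 1
p^k = 0.73^0 = 1
(1-p)^(n-k) = 0.27^10 ≈ 0.000002058911
P = 1 * 1 * 0.000002058911 ≈ 0.000002

0.000002


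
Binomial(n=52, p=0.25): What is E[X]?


E[X] = n*p = 52 * 0.25 = 13

13


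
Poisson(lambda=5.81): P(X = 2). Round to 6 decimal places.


P = e^(-lam) * lam^k / k!
e^(-5.81) ≈ 0.002997430
lam^k = 5.81^2 = 33.7561
k! = 2! = 2
P = 0.002997430 * 33.7561 / 2 ≈ 0.050591

0.050591


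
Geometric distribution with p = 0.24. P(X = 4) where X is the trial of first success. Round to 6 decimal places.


P = (1-p)^(k-1) * p
(1-p)^(k-1) = 0.76^3 = 0.438976
P = 0.438976 * 0.24 ≈ 0.1053542

0.105354


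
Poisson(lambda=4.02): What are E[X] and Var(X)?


E[X] = Var(X) = lambda = 4.02

4.02, 4.02


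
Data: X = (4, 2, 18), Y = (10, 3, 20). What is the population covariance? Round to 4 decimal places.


Cov = (1/n)*sum((xi-xbar)(yi-ybar))
n = 3, xbar = 24/3 = 8, ybar = 33/3 = 11
sum((xi-xbar)(yi-ybar)) = 142
Cov = 142 / 3 = 142/3 ≈ 47.333333

47.3333


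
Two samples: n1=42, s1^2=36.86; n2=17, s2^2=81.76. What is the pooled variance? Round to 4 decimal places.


sp^2 = ((n1-1)*s1^2 + (n2-1)*s2^2)/(n1+n2-2)
(n1-1)*s1^2 = 41 * 36.86 = 1511.26
(n2-1)*s2^2 = 16 * 81.76 = 1308.16
numerator = 1511.26 + 1308.16 = 2819.42
n1+n2-2 = 57
sp^2 = 2819.42 / 57 = 140971/2850 ≈ 49.463509

49.4635


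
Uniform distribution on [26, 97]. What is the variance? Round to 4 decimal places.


Var = (b-a)^2 / 12
(b-a)^2 = (97 - 26)^2 = 5041
Var = 5041/12 ≈ 420.083333

420.0833


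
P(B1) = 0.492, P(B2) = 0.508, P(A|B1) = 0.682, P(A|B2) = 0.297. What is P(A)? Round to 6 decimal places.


P(A) = P(A|B1)*P(B1) + P(A|B2)*P(B2)
P(A|B1)*P(B1) = 0.682 * 0.492 = 0.335544
P(A|B2)*P(B2) = 0.297 * 0.508 = 0.150876
P(A) = 0.335544 + 0.150876 = 0.48642

0.486420


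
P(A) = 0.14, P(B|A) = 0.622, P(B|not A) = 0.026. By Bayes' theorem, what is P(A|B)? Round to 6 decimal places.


P(A|B) = P(B|A)*P(A) / P(B), P(B) = P(B|A)*P(A) + P(B|not A)*P(not A)
P(B|A)*P(A) = 0.622 * 0.14 = 0.08708
P(B|not A)*P(not A) = 0.026 * 0.86 = 0.02236
P(B) = 0.08708 + 0.02236 = 0.10944
P(A|B) = 0.08708 / 0.10944 = 2177/2736 ≈ 0.79568713

0.795687


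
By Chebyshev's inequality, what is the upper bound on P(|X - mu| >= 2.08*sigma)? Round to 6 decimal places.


P <= 1/k^2
k^2 = 2.08^2 = 4.3264
1/k^2 = 1 / 4.3264 = 625/2704 ≈ 0.23113905

0.231139


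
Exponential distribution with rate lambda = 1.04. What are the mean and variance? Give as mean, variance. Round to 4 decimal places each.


mean = 1/lam, var = 1/lam^2
mean = 1 / 1.04 = 25/26 ≈ 0.961538
lam^2 = 1.04^2 = 1.0816
var = 1 / 1.0816 = 625/676 ≈ 0.924556

0.9615, 0.9246


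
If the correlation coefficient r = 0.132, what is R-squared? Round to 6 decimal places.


R^2 = r^2 = (0.132)^2 = 0.017424

0.017424


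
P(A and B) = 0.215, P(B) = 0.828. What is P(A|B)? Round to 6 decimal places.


P(A|B) = P(A and B) / P(B) = 0.215 / 0.828 = 215/828 ≈ 0.25966184

0.259662


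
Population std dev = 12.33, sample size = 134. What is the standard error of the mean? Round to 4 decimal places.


SE = sigma / sqrt(n)
sqrt(134) ≈ 11.575837
SE = 12.33 / 11.575837 ≈ 1.065150

1.0651


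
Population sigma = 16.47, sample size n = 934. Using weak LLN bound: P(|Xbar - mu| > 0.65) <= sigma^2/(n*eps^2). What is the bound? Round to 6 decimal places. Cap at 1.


bound = min(1, sigma^2/(n*eps^2))
sigma^2 = 16.47^2 = 271.2609
n*eps^2 = 934 * 0.65^2 = 934 * 0.4225 = 394.615
sigma^2/(n*eps^2) = 271.2609 / 394.615 ≈ 0.68740646

0.687406


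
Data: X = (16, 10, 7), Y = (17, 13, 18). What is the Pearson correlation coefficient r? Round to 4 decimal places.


r = sum((xi-xbar)(yi-ybar)) / sqrt(sum((xi-xbar)^2) * sum((yi-ybar)^2))
n = 3, xbar = 33/3 = 11, ybar = 48/3 = 16
Sxy = sum((xi-xbar)(yi-ybar)) = 0
Sxx = sum((xi-xbar)^2) = 42
Syy = sum((yi-ybar)^2) = 14
sqrt(Sxx*Syy) ≈ 24.248711
r = Sxy / sqrt(Sxx*Syy) = 0 / 24.248711 ≈ 0.000000

0.0000


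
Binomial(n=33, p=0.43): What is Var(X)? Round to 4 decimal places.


Var = n*p*(1-p) = 33 * 0.43 * 0.57 = 8.0883

8.0883


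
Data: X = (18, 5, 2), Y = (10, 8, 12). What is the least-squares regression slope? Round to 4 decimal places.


b = sum((xi-xbar)(yi-ybar)) / sum((xi-xbar)^2)
n = 3, xbar = 25/3 ≈ 8.333333, ybar = 30/3 = 10
Sxy = sum((xi-xbar)(yi-ybar)) = -6
Sxx = sum((xi-xbar)^2) = 434/3 ≈ 144.666667
b = Sxy / Sxx = -9/217 ≈ -0.041475

-0.0415


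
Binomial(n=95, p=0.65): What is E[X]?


E[X] = n*p = 95 * 0.65 = 61.75

61.75


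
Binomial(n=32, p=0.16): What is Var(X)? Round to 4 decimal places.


Var = n*p*(1-p) = 32 * 0.16 * 0.84 = 4.3008

4.3008


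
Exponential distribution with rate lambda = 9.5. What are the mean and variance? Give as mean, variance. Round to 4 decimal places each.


mean = 1/lam, var = 1/lam^2
mean = 1 / 9.5 = 2/19 ≈ 0.105263
lam^2 = 9.5^2 = 90.25
var = 1 / 90.25 = 4/361 ≈ 0.011080

0.1053, 0.0111


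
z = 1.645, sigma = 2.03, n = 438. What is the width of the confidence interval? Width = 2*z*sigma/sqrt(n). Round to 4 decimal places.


width = 2*z*sigma/sqrt(n)
2*z*sigma = 2 * 1.645 * 2.03 = 6.6787
sqrt(438) ≈ 20.928450
width = 6.6787 / 20.928450 ≈ 0.319121

0.3191


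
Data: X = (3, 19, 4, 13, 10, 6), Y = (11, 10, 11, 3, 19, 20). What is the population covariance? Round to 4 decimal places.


Cov = (1/n)*sum((xi-xbar)(yi-ybar))
n = 6, xbar = 55/6 ≈ 9.166667, ybar = 74/6 = 37/3 ≈ 12.333333
sum((xi-xbar)(yi-ybar)) = -187/3 ≈ -62.333333
Cov = -62.333333 / 6 = -187/18 ≈ -10.388889

-10.3889


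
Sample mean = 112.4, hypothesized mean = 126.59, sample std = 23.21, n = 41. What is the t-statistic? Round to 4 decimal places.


t = (xbar - mu0) / (s/sqrt(n))
xbar - mu0 = 112.4 - 126.59 = -14.19
sqrt(41) ≈ 6.40312424
s/sqrt(n) = 23.21 / 6.40312424 ≈ 3.62479301
t = -14.19 / 3.62479301 ≈ -3.914706

-3.9147


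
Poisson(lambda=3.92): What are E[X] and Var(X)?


E[X] = Var(X) = lambda = 3.92

3.92, 3.92


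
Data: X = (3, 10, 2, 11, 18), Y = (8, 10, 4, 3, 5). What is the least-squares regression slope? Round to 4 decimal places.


b = sum((xi-xbar)(yi-ybar)) / sum((xi-xbar)^2)
n = 5, xbar = 44/5 = 8.8, ybar = 30/5 = 6
Sxy = sum((xi-xbar)(yi-ybar)) = -9
Sxx = sum((xi-xbar)^2) = 170.8
b = Sxy / Sxx = -45/854 ≈ -0.052693

-0.0527


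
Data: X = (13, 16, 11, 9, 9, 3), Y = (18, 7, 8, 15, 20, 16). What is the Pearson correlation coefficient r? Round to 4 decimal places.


r = sum((xi-xbar)(yi-ybar)) / sqrt(sum((xi-xbar)^2) * sum((yi-ybar)^2))
n = 6, xbar = 61/6 ≈ 10.166667, ybar = 84/6 = 14
Sxy = sum((xi-xbar)(yi-ybar)) = -57
Sxx = sum((xi-xbar)^2) = 581/6 ≈ 96.833333
Syy = sum((yi-ybar)^2) = 142
sqrt(Sxx*Syy) ≈ 117.261815
r = Sxy / sqrt(Sxx*Syy) = -57 / 117.261815 ≈ -0.486092

-0.4861


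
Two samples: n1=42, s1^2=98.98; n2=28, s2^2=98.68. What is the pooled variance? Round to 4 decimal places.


sp^2 = ((n1-1)*s1^2 + (n2-1)*s2^2)/(n1+n2-2)
(n1-1)*s1^2 = 41 * 98.98 = 4058.18
(n2-1)*s2^2 = 27 * 98.68 = 2664.36
numerator = 4058.18 + 2664.36 = 6722.54
n1+n2-2 = 68
sp^2 = 6722.54 / 68 = 336127/3400 ≈ 98.860882

98.8609


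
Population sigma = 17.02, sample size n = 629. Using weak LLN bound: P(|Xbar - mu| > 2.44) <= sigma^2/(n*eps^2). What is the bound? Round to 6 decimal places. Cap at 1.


bound = min(1, sigma^2/(n*eps^2))
sigma^2 = 17.02^2 = 289.6804
n*eps^2 = 629 * 2.44^2 = 629 * 5.9536 = 3744.8144
sigma^2/(n*eps^2) = 289.6804 / 3744.8144 ≈ 0.07735508

0.077355


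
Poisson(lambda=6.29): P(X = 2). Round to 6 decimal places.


P = e^(-lam) * lam^k / k!
e^(-6.29) ≈ 0.001854760
lam^k = 6.29^2 = 39.5641
k! = 2! = 2
P = 0.001854760 * 39.5641 / 2 ≈ 0.036691

0.036691


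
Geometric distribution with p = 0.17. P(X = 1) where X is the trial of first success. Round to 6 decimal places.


P = (1-p)^(k-1) * p
(1-p)^(k-1) = 0.83^0 = 1
P = 1 * 0.17 = 0.17

0.170000


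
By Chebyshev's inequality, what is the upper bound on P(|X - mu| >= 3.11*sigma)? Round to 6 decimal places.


P <= 1/k^2
k^2 = 3.11^2 = 9.6721
1/k^2 = 1 / 9.6721 ≈ 0.10339016

0.103390


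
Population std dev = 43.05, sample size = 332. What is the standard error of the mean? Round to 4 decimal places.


SE = sigma / sqrt(n)
sqrt(332) ≈ 18.220867
SE = 43.05 / 18.220867 ≈ 2.362676

2.3627


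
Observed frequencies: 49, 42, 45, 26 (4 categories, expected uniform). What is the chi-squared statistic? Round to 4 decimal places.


chi2 = sum((O-E)^2/E), E = total/4
total = 162, E = 162/4 = 40.5
(49 - 40.5)^2 / 40.5 = 72.25 / 40.5 = 289/162 ≈ 1.783951
(42 - 40.5)^2 / 40.5 = 2.25 / 40.5 = 1/18 ≈ 0.055556
(45 - 40.5)^2 / 40.5 = 20.25 / 40.5 = 0.5
(26 - 40.5)^2 / 40.5 = 210.25 / 40.5 = 841/162 ≈ 5.191358
chi2 = 610/81 ≈ 7.530864

7.5309


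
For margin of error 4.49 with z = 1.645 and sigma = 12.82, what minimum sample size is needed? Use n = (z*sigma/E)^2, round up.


z*sigma/E = 1.645 * 12.82 / 4.49 ≈ 4.696860
(z*sigma/E)^2 ≈ 22.060491
round up: n = 23

23


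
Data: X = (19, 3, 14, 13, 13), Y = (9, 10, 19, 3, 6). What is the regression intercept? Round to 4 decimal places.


a = ybar - b*xbar, where b = sum((xi-xbar)(yi-ybar)) / sum((xi-xbar)^2)
n = 5, xbar = 62/5 = 12.4, ybar = 47/5 = 9.4
Sxy = sum((xi-xbar)(yi-ybar)) = 1.2
Sxx = sum((xi-xbar)^2) = 135.2
b = Sxy / Sxx = 3/338 ≈ 0.008876
a = 9.4 - 0.008876 * 12.4 = 1570/169 ≈ 9.289941

9.2899


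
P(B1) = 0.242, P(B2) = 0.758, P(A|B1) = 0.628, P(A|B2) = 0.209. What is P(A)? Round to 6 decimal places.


P(A) = P(A|B1)*P(B1) + P(A|B2)*P(B2)
P(A|B1)*P(B1) = 0.628 * 0.242 = 0.151976
P(A|B2)*P(B2) = 0.209 * 0.758 = 0.158422
P(A) = 0.151976 + 0.158422 = 0.310398

0.310398


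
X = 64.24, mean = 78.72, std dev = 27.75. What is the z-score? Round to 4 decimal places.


z = (X - mu) / sigma
X - mu = 64.24 - 78.72 = -14.48
z = -14.48 / 27.75 = -1448/2775 ≈ -0.521802

-0.5218


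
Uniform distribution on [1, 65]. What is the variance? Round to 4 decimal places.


Var = (b-a)^2 / 12
(b-a)^2 = (65 - 1)^2 = 4096
Var = 4096/12 ≈ 341.333333

341.3333


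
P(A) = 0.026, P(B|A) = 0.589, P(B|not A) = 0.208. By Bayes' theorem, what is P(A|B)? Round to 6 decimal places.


P(A|B) = P(B|A)*P(A) / P(B), P(B) = P(B|A)*P(A) + P(B|not A)*P(not A)
P(B|A)*P(A) = 0.589 * 0.026 = 0.015314
P(B|not A)*P(not A) = 0.208 * 0.974 = 0.202592
P(B) = 0.015314 + 0.202592 = 0.217906
P(A|B) = 0.015314 / 0.217906 = 589/8381 ≈ 0.07027801

0.070278


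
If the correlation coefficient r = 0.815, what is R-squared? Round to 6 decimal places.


R^2 = r^2 = (0.815)^2 = 0.664225

0.664225


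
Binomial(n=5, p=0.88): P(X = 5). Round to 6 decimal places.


P = C(n,k) * p^k * (1-p)^(n-k)
C(5,5) = 1
p^k = 0.88^5 ≈ 0.5277319
(1-p)^(n-k) = 0.12^0 = 1
P = 1 * 0.5277319 * 1 ≈ 0.527732

0.527732


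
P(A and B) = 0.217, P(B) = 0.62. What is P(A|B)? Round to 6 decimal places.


P(A|B) = P(A and B) / P(B) = 0.217 / 0.62 = 0.35

0.350000


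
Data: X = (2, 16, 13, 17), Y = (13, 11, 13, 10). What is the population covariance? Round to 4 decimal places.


Cov = (1/n)*sum((xi-xbar)(yi-ybar))
n = 4, xbar = 48/4 = 12, ybar = 47/4 = 11.75
sum((xi-xbar)(yi-ybar)) = -23
Cov = -23 / 4 = -5.75

-5.7500


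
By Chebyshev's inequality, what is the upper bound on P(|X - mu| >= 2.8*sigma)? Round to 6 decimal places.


P <= 1/k^2
k^2 = 2.8^2 = 7.84
1/k^2 = 1 / 7.84 = 25/196 ≈ 0.12755102

0.127551


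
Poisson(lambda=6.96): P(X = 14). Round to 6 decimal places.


P = e^(-lam) * lam^k / k!
e^(-6.96) ≈ 0.0009490966
lam^k = 6.96^14 ≈ 625935170291.279559
k! = 14! = 87178291200
P = 0.0009490966 * 625935170291.279559 / 87178291200 ≈ 0.006814

0.006814


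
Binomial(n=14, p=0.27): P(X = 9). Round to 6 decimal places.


P = C(n,k) * p^k * (1-p)^(n-k)
C(14,9) = 2002
p^k = 0.27^9 ≈ 0.000007625597
(1-p)^(n-k) = 0.73^5 ≈ 0.2073072
P = 2002 * 0.000007625597 * 0.2073072 ≈ 0.003165

0.003165


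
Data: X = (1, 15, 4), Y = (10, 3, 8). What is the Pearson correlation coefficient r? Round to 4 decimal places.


r = sum((xi-xbar)(yi-ybar)) / sqrt(sum((xi-xbar)^2) * sum((yi-ybar)^2))
n = 3, xbar = 20/3 ≈ 6.666667, ybar = 21/3 = 7
Sxy = sum((xi-xbar)(yi-ybar)) = -53
Sxx = sum((xi-xbar)^2) = 326/3 ≈ 108.666667
Syy = sum((yi-ybar)^2) = 26
sqrt(Sxx*Syy) ≈ 53.153865
r = Sxy / sqrt(Sxx*Syy) = -53 / 53.153865 ≈ -0.997105

-0.9971


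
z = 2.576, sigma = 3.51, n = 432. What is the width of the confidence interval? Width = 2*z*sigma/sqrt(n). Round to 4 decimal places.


width = 2*z*sigma/sqrt(n)
2*z*sigma = 2 * 2.576 * 3.51 = 18.08352
sqrt(432) ≈ 20.784610
width = 18.08352 / 20.784610 ≈ 0.870044

0.8700


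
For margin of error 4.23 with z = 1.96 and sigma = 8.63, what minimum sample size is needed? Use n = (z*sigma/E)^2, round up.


z*sigma/E = 1.96 * 8.63 / 4.23 ≈ 3.998771
(z*sigma/E)^2 ≈ 15.990167
round up: n = 16

16


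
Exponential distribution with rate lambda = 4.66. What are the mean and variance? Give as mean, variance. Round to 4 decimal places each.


mean = 1/lam, var = 1/lam^2
mean = 1 / 4.66 = 50/233 ≈ 0.214592
lam^2 = 4.66^2 = 21.7156
var = 1 / 21.7156 ≈ 0.046050

0.2146, 0.0460


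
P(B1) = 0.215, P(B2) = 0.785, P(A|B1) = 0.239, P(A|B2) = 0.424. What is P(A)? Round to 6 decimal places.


P(A) = P(A|B1)*P(B1) + P(A|B2)*P(B2)
P(A|B1)*P(B1) = 0.239 * 0.215 = 0.051385
P(A|B2)*P(B2) = 0.424 * 0.785 = 0.33284
P(A) = 0.051385 + 0.33284 = 0.384225

0.384225


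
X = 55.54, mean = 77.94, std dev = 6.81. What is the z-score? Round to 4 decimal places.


z = (X - mu) / sigma
X - mu = 55.54 - 77.94 = -22.4
z = -22.4 / 6.81 = -2240/681 ≈ -3.289280

-3.2893


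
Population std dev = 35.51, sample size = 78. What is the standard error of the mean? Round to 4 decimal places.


SE = sigma / sqrt(n)
sqrt(78) ≈ 8.831761
SE = 35.51 / 8.831761 ≈ 4.020716

4.0207


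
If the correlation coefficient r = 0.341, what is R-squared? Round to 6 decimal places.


R^2 = r^2 = (0.341)^2 = 0.116281

0.116281


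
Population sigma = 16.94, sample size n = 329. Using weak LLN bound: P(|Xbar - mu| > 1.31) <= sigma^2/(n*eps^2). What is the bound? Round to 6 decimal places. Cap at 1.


bound = min(1, sigma^2/(n*eps^2))
sigma^2 = 16.94^2 = 286.9636
n*eps^2 = 329 * 1.31^2 = 329 * 1.7161 = 564.5969
sigma^2/(n*eps^2) = 286.9636 / 564.5969 ≈ 0.50826280

0.508263


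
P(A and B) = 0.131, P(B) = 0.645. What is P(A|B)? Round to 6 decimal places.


P(A|B) = P(A and B) / P(B) = 0.131 / 0.645 = 131/645 ≈ 0.20310078

0.203101


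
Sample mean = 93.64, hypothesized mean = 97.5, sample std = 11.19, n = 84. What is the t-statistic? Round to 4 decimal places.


t = (xbar - mu0) / (s/sqrt(n))
xbar - mu0 = 93.64 - 97.5 = -3.86
sqrt(84) ≈ 9.16515139
s/sqrt(n) = 11.19 / 9.16515139 ≈ 1.22092910
t = -3.86 / 1.22092910 ≈ -3.161527

-3.1615


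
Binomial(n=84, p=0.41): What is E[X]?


E[X] = n*p = 84 * 0.41 = 34.44

34.44


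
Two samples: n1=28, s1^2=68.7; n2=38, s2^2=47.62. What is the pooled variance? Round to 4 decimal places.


sp^2 = ((n1-1)*s1^2 + (n2-1)*s2^2)/(n1+n2-2)
(n1-1)*s1^2 = 27 * 68.7 = 1854.9
(n2-1)*s2^2 = 37 * 47.62 = 1761.94
numerator = 1854.9 + 1761.94 = 3616.84
n1+n2-2 = 64
sp^2 = 3616.84 / 64 = 56.513125

56.5131


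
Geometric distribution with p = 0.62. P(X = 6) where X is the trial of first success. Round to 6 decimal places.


P = (1-p)^(k-1) * p
(1-p)^(k-1) = 0.38^5 ≈ 0.007923517
P = 0.007923517 * 0.62 ≈ 0.004912580

0.004913


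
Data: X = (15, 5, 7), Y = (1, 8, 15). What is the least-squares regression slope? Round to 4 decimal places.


b = sum((xi-xbar)(yi-ybar)) / sum((xi-xbar)^2)
n = 3, xbar = 27/3 = 9, ybar = 24/3 = 8
Sxy = sum((xi-xbar)(yi-ybar)) = -56
Sxx = sum((xi-xbar)^2) = 56
b = Sxy / Sxx = -1

-1.0000


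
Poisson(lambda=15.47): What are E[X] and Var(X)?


E[X] = Var(X) = lambda = 15.47

15.47, 15.47


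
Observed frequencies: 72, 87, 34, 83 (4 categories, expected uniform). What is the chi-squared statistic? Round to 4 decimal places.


chi2 = sum((O-E)^2/E), E = total/4
total = 276, E = 276/4 = 69
(72 - 69)^2 / 69 = 9 / 69 = 3/23 ≈ 0.130435
(87 - 69)^2 / 69 = 324 / 69 = 108/23 ≈ 4.695652
(34 - 69)^2 / 69 = 1225 / 69 = 1225/69 ≈ 17.753623
(83 - 69)^2 / 69 = 196 / 69 = 196/69 ≈ 2.840580
chi2 = 1754/69 ≈ 25.420290

25.4203


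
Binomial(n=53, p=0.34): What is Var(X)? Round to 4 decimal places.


Var = n*p*(1-p) = 53 * 0.34 * 0.66 = 11.8932

11.8932


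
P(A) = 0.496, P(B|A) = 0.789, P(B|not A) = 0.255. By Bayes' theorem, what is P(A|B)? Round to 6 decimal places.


P(A|B) = P(B|A)*P(A) / P(B), P(B) = P(B|A)*P(A) + P(B|not A)*P(not A)
P(B|A)*P(A) = 0.789 * 0.496 = 0.391344
P(B|not A)*P(not A) = 0.255 * 0.504 = 0.12852
P(B) = 0.391344 + 0.12852 = 0.519864
P(A|B) = 0.391344 / 0.519864 ≈ 0.75278150

0.752781


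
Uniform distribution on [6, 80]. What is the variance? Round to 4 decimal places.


Var = (b-a)^2 / 12
(b-a)^2 = (80 - 6)^2 = 5476
Var = 5476/12 ≈ 456.333333

456.3333


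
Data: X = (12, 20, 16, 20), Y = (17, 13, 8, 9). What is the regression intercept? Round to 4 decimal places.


a = ybar - b*xbar, where b = sum((xi-xbar)(yi-ybar)) / sum((xi-xbar)^2)
n = 4, xbar = 68/4 = 17, ybar = 47/4 = 11.75
Sxy = sum((xi-xbar)(yi-ybar)) = -27
Sxx = sum((xi-xbar)^2) = 44
b = Sxy / Sxx = -27/44 ≈ -0.613636
a = 11.75 - (-0.613636) * 17 = 244/11 ≈ 22.181818

22.1818


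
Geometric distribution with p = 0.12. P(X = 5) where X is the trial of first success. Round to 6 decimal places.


P = (1-p)^(k-1) * p
(1-p)^(k-1) = 0.88^4 ≈ 0.5996954
P = 0.5996954 * 0.12 ≈ 0.07196344

0.071963


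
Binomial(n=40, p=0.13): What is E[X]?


E[X] = n*p = 40 * 0.13 = 5.2

5.2


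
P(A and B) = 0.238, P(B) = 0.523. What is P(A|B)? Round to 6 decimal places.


P(A|B) = P(A and B) / P(B) = 0.238 / 0.523 = 238/523 ≈ 0.45506692

0.455067


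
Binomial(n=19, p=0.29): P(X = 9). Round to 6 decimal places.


P = C(n,k) * p^k * (1-p)^(n-k)
C(19,9) = 92378
p^k = 0.29^9 ≈ 0.00001450715
(1-p)^(n-k) = 0.71^10 ≈ 0.03255244
P = 92378 * 0.00001450715 * 0.03255244 ≈ 0.043625

0.043625


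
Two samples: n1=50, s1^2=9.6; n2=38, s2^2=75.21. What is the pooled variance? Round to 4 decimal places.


sp^2 = ((n1-1)*s1^2 + (n2-1)*s2^2)/(n1+n2-2)
(n1-1)*s1^2 = 49 * 9.6 = 470.4
(n2-1)*s2^2 = 37 * 75.21 = 2782.77
numerator = 470.4 + 2782.77 = 3253.17
n1+n2-2 = 86
sp^2 = 3253.17 / 86 = 325317/8600 ≈ 37.827558

37.8276


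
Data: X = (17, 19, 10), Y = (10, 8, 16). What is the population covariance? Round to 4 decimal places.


Cov = (1/n)*sum((xi-xbar)(yi-ybar))
n = 3, xbar = 46/3 ≈ 15.333333, ybar = 34/3 ≈ 11.333333
sum((xi-xbar)(yi-ybar)) = -118/3 ≈ -39.333333
Cov = -39.333333 / 3 = -118/9 ≈ -13.111111

-13.1111


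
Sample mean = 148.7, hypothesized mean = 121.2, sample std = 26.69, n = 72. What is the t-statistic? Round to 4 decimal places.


t = (xbar - mu0) / (s/sqrt(n))
xbar - mu0 = 148.7 - 121.2 = 27.5
sqrt(72) ≈ 8.48528137
s/sqrt(n) = 26.69 / 8.48528137 ≈ 3.14544666
t = 27.5 / 3.14544666 ≈ 8.742796

8.7428


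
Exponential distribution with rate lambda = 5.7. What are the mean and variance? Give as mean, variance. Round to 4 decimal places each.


mean = 1/lam, var = 1/lam^2
mean = 1 / 5.7 = 10/57 ≈ 0.175439
lam^2 = 5.7^2 = 32.49
var = 1 / 32.49 = 100/3249 ≈ 0.030779

0.1754, 0.0308


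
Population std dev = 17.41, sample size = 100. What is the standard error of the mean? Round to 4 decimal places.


SE = sigma / sqrt(n)
sqrt(100) = 10
SE = 17.41 / 10 = 1.741

1.7410


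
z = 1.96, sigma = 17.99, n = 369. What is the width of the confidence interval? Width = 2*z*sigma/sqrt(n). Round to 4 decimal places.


width = 2*z*sigma/sqrt(n)
2*z*sigma = 2 * 1.96 * 17.99 = 70.5208
sqrt(369) ≈ 19.209373
width = 70.5208 / 19.209373 ≈ 3.671166

3.6712


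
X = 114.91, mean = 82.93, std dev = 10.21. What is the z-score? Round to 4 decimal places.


z = (X - mu) / sigma
X - mu = 114.91 - 82.93 = 31.98
z = 31.98 / 10.21 = 3198/1021 ≈ 3.132223

3.1322


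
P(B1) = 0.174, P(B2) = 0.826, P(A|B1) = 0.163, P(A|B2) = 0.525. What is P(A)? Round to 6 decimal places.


P(A) = P(A|B1)*P(B1) + P(A|B2)*P(B2)
P(A|B1)*P(B1) = 0.163 * 0.174 = 0.028362
P(A|B2)*P(B2) = 0.525 * 0.826 = 0.43365
P(A) = 0.028362 + 0.43365 = 0.462012

0.462012


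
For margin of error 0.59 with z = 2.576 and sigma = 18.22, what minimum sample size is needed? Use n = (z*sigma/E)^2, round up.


z*sigma/E = 2.576 * 18.22 / 0.59 = 586684/7375 ≈ 79.550373
(z*sigma/E)^2 ≈ 6328.261826
round up: n = 6329

6329


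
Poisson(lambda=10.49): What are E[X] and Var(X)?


E[X] = Var(X) = lambda = 10.49

10.49, 10.49


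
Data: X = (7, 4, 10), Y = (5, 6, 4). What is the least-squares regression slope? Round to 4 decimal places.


b = sum((xi-xbar)(yi-ybar)) / sum((xi-xbar)^2)
n = 3, xbar = 21/3 = 7, ybar = 15/3 = 5
Sxy = sum((xi-xbar)(yi-ybar)) = -6
Sxx = sum((xi-xbar)^2) = 18
b = Sxy / Sxx = -1/3 ≈ -0.333333

-0.3333


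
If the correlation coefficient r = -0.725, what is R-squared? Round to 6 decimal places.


R^2 = r^2 = (-0.725)^2 = 0.525625

0.525625


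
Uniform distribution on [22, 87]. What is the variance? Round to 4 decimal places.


Var = (b-a)^2 / 12
(b-a)^2 = (87 - 22)^2 = 4225
Var = 4225/12 ≈ 352.083333

352.0833


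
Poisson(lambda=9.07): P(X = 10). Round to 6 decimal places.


P = e^(-lam) * lam^k / k!
e^(-9.07) ≈ 0.0001150665
lam^k = 9.07^10 ≈ 3767670117.035427
k! = 10! = 3628800
P = 0.0001150665 * 3767670117.035427 / 3628800 ≈ 0.119470

0.119470


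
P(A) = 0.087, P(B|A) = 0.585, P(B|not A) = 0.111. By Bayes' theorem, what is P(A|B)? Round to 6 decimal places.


P(A|B) = P(B|A)*P(A) / P(B), P(B) = P(B|A)*P(A) + P(B|not A)*P(not A)
P(B|A)*P(A) = 0.585 * 0.087 = 0.050895
P(B|not A)*P(not A) = 0.111 * 0.913 = 0.101343
P(B) = 0.050895 + 0.101343 = 0.152238
P(A|B) = 0.050895 / 0.152238 ≈ 0.33431206

0.334312


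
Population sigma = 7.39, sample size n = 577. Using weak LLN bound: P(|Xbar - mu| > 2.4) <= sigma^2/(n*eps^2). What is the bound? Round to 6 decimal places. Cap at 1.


bound = min(1, sigma^2/(n*eps^2))
sigma^2 = 7.39^2 = 54.6121
n*eps^2 = 577 * 2.4^2 = 577 * 5.76 = 3323.52
sigma^2/(n*eps^2) = 54.6121 / 3323.52 ≈ 0.01643201

0.016432


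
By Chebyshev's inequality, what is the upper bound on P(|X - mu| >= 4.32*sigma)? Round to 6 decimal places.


P <= 1/k^2
k^2 = 4.32^2 = 18.6624
1/k^2 = 1 / 18.6624 ≈ 0.05358368

0.053584


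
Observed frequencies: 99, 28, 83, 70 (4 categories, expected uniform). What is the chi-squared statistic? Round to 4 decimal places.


chi2 = sum((O-E)^2/E), E = total/4
total = 280, E = 280/4 = 70
(99 - 70)^2 / 70 = 841 / 70 = 841/70 ≈ 12.014286
(28 - 70)^2 / 70 = 1764 / 70 = 25.2
(83 - 70)^2 / 70 = 169 / 70 = 169/70 ≈ 2.414286
(70 - 70)^2 / 70 = 0 / 70 = 0
chi2 = 1387/35 ≈ 39.628571

39.6286


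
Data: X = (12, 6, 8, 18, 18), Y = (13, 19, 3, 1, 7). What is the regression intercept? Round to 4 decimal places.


a = ybar - b*xbar, where b = sum((xi-xbar)(yi-ybar)) / sum((xi-xbar)^2)
n = 5, xbar = 62/5 = 12.4, ybar = 43/5 = 8.6
Sxy = sum((xi-xbar)(yi-ybar)) = -95.2
Sxx = sum((xi-xbar)^2) = 123.2
b = Sxy / Sxx = -17/22 ≈ -0.772727
a = 8.6 - (-0.772727) * 12.4 = 200/11 ≈ 18.181818

18.1818


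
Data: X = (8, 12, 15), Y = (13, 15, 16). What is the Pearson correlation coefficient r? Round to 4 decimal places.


r = sum((xi-xbar)(yi-ybar)) / sqrt(sum((xi-xbar)^2) * sum((yi-ybar)^2))
n = 3, xbar = 35/3 ≈ 11.666667, ybar = 44/3 ≈ 14.666667
Sxy = sum((xi-xbar)(yi-ybar)) = 32/3 ≈ 10.666667
Sxx = sum((xi-xbar)^2) = 74/3 ≈ 24.666667
Syy = sum((yi-ybar)^2) = 14/3 ≈ 4.666667
sqrt(Sxx*Syy) ≈ 10.728985
r = Sxy / sqrt(Sxx*Syy) = 10.666667 / 10.728985 ≈ 0.994192

0.9942


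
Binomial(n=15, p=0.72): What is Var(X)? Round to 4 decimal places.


Var = n*p*(1-p) = 15 * 0.72 * 0.28 = 3.024

3.0240


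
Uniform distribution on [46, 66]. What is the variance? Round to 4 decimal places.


Var = (b-a)^2 / 12
(b-a)^2 = (66 - 46)^2 = 400
Var = 400/12 ≈ 33.333333

33.3333


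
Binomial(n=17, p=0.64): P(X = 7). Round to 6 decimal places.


P = C(n,k) * p^k * (1-p)^(n-k)
C(17,7) = 19448
p^k = 0.64^7 ≈ 0.04398047
(1-p)^(n-k) = 0.36^10 ≈ 0.00003656158
P = 19448 * 0.04398047 * 0.00003656158 ≈ 0.031272

0.031272


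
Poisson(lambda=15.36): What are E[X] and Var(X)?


E[X] = Var(X) = lambda = 15.36

15.36, 15.36


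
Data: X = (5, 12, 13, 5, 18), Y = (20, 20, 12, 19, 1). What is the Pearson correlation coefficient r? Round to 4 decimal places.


r = sum((xi-xbar)(yi-ybar)) / sqrt(sum((xi-xbar)^2) * sum((yi-ybar)^2))
n = 5, xbar = 53/5 = 10.6, ybar = 72/5 = 14.4
Sxy = sum((xi-xbar)(yi-ybar)) = -154.2
Sxx = sum((xi-xbar)^2) = 125.2
Syy = sum((yi-ybar)^2) = 269.2
sqrt(Sxx*Syy) ≈ 183.586056
r = Sxy / sqrt(Sxx*Syy) = -154.2 / 183.586056 ≈ -0.839933

-0.8399


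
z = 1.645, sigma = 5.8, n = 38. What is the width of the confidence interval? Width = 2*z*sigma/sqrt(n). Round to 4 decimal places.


width = 2*z*sigma/sqrt(n)
2*z*sigma = 2 * 1.645 * 5.8 = 19.082
sqrt(38) ≈ 6.164414
width = 19.082 / 6.164414 ≈ 3.095509

3.0955


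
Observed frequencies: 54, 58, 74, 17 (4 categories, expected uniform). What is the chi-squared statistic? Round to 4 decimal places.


chi2 = sum((O-E)^2/E), E = total/4
total = 203, E = 203/4 = 50.75
(54 - 50.75)^2 / 50.75 = 10.5625 / 50.75 = 169/812 ≈ 0.208128
(58 - 50.75)^2 / 50.75 = 52.5625 / 50.75 = 29/28 ≈ 1.035714
(74 - 50.75)^2 / 50.75 = 540.5625 / 50.75 = 8649/812 ≈ 10.651478
(17 - 50.75)^2 / 50.75 = 1139.0625 / 50.75 = 18225/812 ≈ 22.444581
chi2 = 6971/203 ≈ 34.339901

34.3399


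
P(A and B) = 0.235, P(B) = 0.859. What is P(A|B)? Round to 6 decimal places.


P(A|B) = P(A and B) / P(B) = 0.235 / 0.859 = 235/859 ≈ 0.27357392

0.273574


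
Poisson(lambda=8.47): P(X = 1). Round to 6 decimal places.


P = e^(-lam) * lam^k / k!
e^(-8.47) ≈ 0.0002096649
lam^k = 8.47^1 = 8.47
k! = 1! = 1
P = 0.0002096649 * 8.47 / 1 ≈ 0.001776

0.001776


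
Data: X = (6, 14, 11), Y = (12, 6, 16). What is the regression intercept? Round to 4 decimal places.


a = ybar - b*xbar, where b = sum((xi-xbar)(yi-ybar)) / sum((xi-xbar)^2)
n = 3, xbar = 31/3 ≈ 10.333333, ybar = 34/3 ≈ 11.333333
Sxy = sum((xi-xbar)(yi-ybar)) = -58/3 ≈ -19.333333
Sxx = sum((xi-xbar)^2) = 98/3 ≈ 32.666667
b = Sxy / Sxx = -29/49 ≈ -0.591837
a = 11.333333 - (-0.591837) * 10.333333 = 855/49 ≈ 17.448980

17.4490


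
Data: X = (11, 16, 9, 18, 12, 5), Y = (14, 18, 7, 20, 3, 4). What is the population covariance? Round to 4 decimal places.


Cov = (1/n)*sum((xi-xbar)(yi-ybar))
n = 6, xbar = 71/6 ≈ 11.833333, ybar = 66/6 = 11
sum((xi-xbar)(yi-ybar)) = 140
Cov = 140 / 6 = 70/3 ≈ 23.333333

23.3333


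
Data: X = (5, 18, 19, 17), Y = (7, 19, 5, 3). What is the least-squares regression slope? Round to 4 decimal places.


b = sum((xi-xbar)(yi-ybar)) / sum((xi-xbar)^2)
n = 4, xbar = 59/4 = 14.75, ybar = 34/4 = 8.5
Sxy = sum((xi-xbar)(yi-ybar)) = 21.5
Sxx = sum((xi-xbar)^2) = 128.75
b = Sxy / Sxx = 86/515 ≈ 0.166990

0.1670


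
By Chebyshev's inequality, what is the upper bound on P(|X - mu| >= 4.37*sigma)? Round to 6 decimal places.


P <= 1/k^2
k^2 = 4.37^2 = 19.0969
1/k^2 = 1 / 19.0969 ≈ 0.05236452

0.052365


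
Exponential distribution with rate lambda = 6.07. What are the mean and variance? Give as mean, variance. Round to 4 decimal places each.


mean = 1/lam, var = 1/lam^2
mean = 1 / 6.07 = 100/607 ≈ 0.164745
lam^2 = 6.07^2 = 36.8449
var = 1 / 36.8449 ≈ 0.027141

0.1647, 0.0271


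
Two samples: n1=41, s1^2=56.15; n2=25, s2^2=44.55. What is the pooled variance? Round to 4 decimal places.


sp^2 = ((n1-1)*s1^2 + (n2-1)*s2^2)/(n1+n2-2)
(n1-1)*s1^2 = 40 * 56.15 = 2246
(n2-1)*s2^2 = 24 * 44.55 = 1069.2
numerator = 2246 + 1069.2 = 3315.2
n1+n2-2 = 64
sp^2 = 3315.2 / 64 = 51.8

51.8000
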